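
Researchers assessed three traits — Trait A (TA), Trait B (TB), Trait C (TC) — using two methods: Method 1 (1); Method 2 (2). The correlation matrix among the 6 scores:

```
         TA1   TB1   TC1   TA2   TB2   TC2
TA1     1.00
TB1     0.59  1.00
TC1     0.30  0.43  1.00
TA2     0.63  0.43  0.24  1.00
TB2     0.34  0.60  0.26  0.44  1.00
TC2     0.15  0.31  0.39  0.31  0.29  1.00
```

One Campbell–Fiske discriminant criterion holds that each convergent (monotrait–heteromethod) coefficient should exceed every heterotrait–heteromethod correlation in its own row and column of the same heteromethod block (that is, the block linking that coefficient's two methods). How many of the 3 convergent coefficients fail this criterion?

Checking each validity diagonal entry against its comparison values:
TA (methods 1·2): 0.63 vs {0.34, 0.43, 0.15, 0.24} → pass.
TB (methods 1·2): 0.60 vs {0.43, 0.34, 0.31, 0.26} → pass.
TC (methods 1·2): 0.39 vs {0.24, 0.15, 0.26, 0.31} → pass.
0 of 3 fail.

0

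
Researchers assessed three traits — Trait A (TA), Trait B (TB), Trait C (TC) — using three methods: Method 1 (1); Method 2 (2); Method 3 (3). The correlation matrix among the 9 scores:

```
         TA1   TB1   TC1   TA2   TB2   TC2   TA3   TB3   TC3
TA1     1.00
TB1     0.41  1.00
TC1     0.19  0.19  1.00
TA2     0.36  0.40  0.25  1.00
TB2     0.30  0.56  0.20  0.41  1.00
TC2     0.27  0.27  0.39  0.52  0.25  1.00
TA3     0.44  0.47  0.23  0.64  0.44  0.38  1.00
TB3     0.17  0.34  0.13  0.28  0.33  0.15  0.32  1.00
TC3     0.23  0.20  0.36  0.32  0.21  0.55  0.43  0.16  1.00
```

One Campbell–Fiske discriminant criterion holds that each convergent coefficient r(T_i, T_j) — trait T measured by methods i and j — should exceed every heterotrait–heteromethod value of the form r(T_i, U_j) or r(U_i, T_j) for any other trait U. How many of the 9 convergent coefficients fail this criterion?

4

Each convergent coefficient versus the relevant comparison correlations:
TA (methods 1·2): 0.36 vs {0.30, 0.40, 0.27, 0.25} → fail.
TA (methods 1·3): 0.44 vs {0.17, 0.47, 0.23, 0.23} → fail.
TA (methods 2·3): 0.64 vs {0.28, 0.44, 0.32, 0.38} → pass.
TB (methods 1·2): 0.56 vs {0.40, 0.30, 0.27, 0.20} → pass.
TB (methods 1·3): 0.34 vs {0.47, 0.17, 0.20, 0.13} → fail.
TB (methods 2·3): 0.33 vs {0.44, 0.28, 0.21, 0.15} → fail.
TC (methods 1·2): 0.39 vs {0.25, 0.27, 0.20, 0.27} → pass.
TC (methods 1·3): 0.36 vs {0.23, 0.23, 0.13, 0.20} → pass.
TC (methods 2·3): 0.55 vs {0.38, 0.32, 0.15, 0.21} → pass.
4 of 9 fail.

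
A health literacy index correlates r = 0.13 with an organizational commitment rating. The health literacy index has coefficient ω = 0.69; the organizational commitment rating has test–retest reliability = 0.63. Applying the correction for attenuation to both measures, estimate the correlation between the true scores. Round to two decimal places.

0.20

r_true = r_obs / √(r_xx · r_yy) = 0.13 / √(0.69 × 0.63) = 0.13 / √0.4347 = 0.13 / 0.6593 ≈ 0.20.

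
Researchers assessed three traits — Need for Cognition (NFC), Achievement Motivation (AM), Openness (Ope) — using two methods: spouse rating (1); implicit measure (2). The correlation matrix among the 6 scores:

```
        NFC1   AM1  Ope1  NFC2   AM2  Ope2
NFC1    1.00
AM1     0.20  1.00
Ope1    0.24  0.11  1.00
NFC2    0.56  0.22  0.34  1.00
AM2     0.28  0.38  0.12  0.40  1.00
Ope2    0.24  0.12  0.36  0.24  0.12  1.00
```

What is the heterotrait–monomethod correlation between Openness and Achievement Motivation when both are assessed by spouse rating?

Different traits, same method: r(Ope1, AM1) = 0.11.

0.11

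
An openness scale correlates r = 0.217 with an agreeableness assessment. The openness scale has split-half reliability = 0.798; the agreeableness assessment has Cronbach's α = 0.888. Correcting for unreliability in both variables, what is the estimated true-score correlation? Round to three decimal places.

0.258

r_true = r_obs / √(r_xx · r_yy) = 0.217 / √(0.798 × 0.888) = 0.217 / √0.708624 = 0.217 / 0.8418 ≈ 0.258.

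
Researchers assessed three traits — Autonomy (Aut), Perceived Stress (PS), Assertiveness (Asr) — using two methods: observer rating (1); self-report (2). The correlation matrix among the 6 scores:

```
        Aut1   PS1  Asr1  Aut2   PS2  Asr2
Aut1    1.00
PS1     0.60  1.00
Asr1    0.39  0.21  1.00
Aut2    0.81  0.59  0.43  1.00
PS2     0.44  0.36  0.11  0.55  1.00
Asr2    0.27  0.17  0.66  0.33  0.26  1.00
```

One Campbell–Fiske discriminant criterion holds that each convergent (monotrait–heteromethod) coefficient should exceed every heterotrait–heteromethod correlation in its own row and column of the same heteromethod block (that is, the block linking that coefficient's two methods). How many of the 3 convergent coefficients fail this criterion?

Convergent coefficients and their comparison sets:
Aut (methods 1·2): 0.81 vs {0.44, 0.59, 0.27, 0.43} → pass.
PS (methods 1·2): 0.36 vs {0.59, 0.44, 0.17, 0.11} → fail.
Asr (methods 1·2): 0.66 vs {0.43, 0.27, 0.11, 0.17} → pass.
1 of 3 fail.

1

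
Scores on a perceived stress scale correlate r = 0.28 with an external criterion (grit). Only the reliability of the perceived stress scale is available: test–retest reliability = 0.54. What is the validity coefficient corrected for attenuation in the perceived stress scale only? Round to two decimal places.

Single correction: r_c = r_obs / √r_xx = 0.28 / √0.54 = 0.28 / 0.7348 ≈ 0.38.

0.38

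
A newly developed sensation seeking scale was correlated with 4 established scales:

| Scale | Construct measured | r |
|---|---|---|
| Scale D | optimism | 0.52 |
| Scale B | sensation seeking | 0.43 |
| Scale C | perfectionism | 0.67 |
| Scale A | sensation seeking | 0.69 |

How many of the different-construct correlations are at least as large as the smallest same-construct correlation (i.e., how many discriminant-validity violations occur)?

Convergent (same construct = sensation seeking): Scale B, Scale A.
Smallest convergent = 0.43. Discriminant values: 0.52, 0.67; count ≥ 0.43 → 2.

2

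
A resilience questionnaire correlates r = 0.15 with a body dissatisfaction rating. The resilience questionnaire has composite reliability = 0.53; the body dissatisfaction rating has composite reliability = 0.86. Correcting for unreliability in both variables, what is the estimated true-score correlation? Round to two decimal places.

r_true = r_obs / √(r_xx · r_yy) = 0.15 / √(0.53 × 0.86) = 0.15 / √0.4558 = 0.15 / 0.6751 ≈ 0.22.

0.22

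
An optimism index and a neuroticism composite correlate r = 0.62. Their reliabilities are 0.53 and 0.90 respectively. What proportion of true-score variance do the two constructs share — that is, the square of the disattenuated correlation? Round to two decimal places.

0.81

Disattenuated r = 0.62 / √(0.53 × 0.90) = 0.62 / 0.6907 = 0.8976.
Shared true-score variance = 0.8976² = 0.8057 ≈ 0.81.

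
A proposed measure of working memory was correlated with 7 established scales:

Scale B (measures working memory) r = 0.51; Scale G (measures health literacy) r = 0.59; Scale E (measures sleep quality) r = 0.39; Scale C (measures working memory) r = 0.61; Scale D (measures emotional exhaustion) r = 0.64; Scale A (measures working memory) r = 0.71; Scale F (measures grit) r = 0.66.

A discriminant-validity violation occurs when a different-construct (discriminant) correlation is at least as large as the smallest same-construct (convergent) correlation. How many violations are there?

3

Convergent (same construct = working memory): Scale B, Scale C, Scale A.
Smallest convergent = 0.51. Discriminant values: 0.59, 0.39, 0.64, 0.66; count ≥ 0.51 → 3.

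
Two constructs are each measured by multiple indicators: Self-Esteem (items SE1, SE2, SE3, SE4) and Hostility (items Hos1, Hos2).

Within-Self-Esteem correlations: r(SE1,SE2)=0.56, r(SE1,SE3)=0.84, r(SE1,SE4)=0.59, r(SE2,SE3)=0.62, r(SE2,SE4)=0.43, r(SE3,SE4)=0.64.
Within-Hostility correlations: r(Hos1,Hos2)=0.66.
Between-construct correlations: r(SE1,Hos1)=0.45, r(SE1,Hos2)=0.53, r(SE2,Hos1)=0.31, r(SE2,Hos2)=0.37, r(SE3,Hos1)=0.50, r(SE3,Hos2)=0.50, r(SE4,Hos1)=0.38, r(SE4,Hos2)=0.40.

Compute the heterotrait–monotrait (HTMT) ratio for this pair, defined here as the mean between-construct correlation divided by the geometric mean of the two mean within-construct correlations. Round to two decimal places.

0.68

Mean between = 3.44/8 = 0.4300.
Mean within-SE = 3.68/6 = 0.6133; mean within-Hos = 0.66/1 = 0.6600.
Geometric mean = √(0.6133 × 0.6600) = 0.6362.
HTMT = 0.4300 / 0.6362 = 0.68.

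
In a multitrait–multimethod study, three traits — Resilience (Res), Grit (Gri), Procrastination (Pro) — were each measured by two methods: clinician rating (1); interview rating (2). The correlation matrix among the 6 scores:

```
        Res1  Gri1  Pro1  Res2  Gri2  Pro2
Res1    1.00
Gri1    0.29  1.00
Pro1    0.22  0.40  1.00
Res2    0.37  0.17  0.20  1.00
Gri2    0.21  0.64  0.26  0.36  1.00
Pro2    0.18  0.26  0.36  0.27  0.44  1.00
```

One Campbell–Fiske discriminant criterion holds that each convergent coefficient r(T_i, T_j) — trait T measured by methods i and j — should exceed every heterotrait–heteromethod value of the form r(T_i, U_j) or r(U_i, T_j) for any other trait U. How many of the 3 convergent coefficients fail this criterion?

0

Convergent coefficients and their comparison sets:
Res (methods 1·2): 0.37 vs {0.21, 0.17, 0.18, 0.20} → pass.
Gri (methods 1·2): 0.64 vs {0.17, 0.21, 0.26, 0.26} → pass.
Pro (methods 1·2): 0.36 vs {0.20, 0.18, 0.26, 0.26} → pass.
0 of 3 fail.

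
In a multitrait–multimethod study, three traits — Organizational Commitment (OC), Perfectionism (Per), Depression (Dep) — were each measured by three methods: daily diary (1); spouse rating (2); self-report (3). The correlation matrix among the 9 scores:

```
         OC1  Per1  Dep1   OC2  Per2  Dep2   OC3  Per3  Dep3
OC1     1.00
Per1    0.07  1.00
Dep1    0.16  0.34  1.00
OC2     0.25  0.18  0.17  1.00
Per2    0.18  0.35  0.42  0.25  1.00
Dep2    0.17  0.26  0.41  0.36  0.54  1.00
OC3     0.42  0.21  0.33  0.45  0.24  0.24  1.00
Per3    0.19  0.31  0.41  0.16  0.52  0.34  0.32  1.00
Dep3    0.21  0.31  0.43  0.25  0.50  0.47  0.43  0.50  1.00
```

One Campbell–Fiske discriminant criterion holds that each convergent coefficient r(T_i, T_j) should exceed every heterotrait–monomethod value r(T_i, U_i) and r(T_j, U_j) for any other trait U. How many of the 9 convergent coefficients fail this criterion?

Each convergent coefficient versus the relevant comparison correlations:
OC (methods 1·2): 0.25 vs {0.07, 0.25, 0.16, 0.36} → fail.
OC (methods 1·3): 0.42 vs {0.07, 0.32, 0.16, 0.43} → fail.
OC (methods 2·3): 0.45 vs {0.25, 0.32, 0.36, 0.43} → pass.
Per (methods 1·2): 0.35 vs {0.07, 0.25, 0.34, 0.54} → fail.
Per (methods 1·3): 0.31 vs {0.07, 0.32, 0.34, 0.50} → fail.
Per (methods 2·3): 0.52 vs {0.25, 0.32, 0.54, 0.50} → fail.
Dep (methods 1·2): 0.41 vs {0.16, 0.36, 0.34, 0.54} → fail.
Dep (methods 1·3): 0.43 vs {0.16, 0.43, 0.34, 0.50} → fail.
Dep (methods 2·3): 0.47 vs {0.36, 0.43, 0.54, 0.50} → fail.
8 of 9 fail.

8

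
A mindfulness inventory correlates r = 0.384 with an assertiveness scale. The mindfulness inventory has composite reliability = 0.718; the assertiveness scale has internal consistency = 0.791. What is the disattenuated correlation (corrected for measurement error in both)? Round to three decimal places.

0.510

r_true = r_obs / √(r_xx · r_yy) = 0.384 / √(0.718 × 0.791) = 0.384 / √0.567938 = 0.384 / 0.7536 ≈ 0.510.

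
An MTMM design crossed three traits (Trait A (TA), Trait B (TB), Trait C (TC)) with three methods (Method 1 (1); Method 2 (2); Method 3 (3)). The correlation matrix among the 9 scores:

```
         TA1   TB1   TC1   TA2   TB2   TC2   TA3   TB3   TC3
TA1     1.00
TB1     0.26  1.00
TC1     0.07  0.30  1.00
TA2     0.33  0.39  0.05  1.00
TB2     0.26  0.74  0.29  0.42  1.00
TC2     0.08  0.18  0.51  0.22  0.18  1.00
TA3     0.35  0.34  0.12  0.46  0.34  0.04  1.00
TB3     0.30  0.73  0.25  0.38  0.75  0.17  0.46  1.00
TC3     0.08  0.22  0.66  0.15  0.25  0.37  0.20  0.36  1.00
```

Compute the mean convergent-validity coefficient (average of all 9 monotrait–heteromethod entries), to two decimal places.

Convergent values: 0.33, 0.35, 0.46, 0.74, 0.73, 0.75, 0.51, 0.66, 0.37; mean = 4.90/9 = 0.54.

0.54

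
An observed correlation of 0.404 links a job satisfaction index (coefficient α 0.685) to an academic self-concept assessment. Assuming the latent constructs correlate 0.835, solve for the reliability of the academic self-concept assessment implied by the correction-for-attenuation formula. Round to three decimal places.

r_true = r_obs / √(r_xx · r_yy) ⇒ 0.835 = 0.404 / √(0.685 · r_yy).
√(0.685 · r_yy) = 0.404 / 0.835 = 0.4838; 0.685 · r_yy = 0.2341; r_yy = 0.2341 / 0.685 ≈ 0.342.

0.342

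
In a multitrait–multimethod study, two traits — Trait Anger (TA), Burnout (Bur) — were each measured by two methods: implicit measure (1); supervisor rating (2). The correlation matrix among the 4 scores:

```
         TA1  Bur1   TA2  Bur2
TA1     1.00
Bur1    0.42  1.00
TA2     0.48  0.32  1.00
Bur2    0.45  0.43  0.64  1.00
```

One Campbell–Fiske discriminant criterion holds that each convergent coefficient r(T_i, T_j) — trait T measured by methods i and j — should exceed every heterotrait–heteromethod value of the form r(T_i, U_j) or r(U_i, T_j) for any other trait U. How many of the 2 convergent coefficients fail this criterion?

1

Checking each validity diagonal entry against its comparison values:
TA (methods 1·2): 0.48 vs {0.45, 0.32} → pass.
Bur (methods 1·2): 0.43 vs {0.32, 0.45} → fail.
1 of 2 fail.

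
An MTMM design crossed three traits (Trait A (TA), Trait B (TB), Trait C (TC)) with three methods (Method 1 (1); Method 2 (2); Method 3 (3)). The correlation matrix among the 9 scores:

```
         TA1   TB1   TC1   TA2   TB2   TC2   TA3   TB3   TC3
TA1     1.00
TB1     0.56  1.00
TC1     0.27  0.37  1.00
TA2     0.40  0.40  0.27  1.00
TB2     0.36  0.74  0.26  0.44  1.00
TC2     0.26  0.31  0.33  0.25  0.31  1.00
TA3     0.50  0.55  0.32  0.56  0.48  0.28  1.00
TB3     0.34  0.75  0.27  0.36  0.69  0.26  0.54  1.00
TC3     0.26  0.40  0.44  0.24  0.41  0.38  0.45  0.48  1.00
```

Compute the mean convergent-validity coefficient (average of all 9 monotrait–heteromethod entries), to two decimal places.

0.53

Convergent values: 0.40, 0.50, 0.56, 0.74, 0.75, 0.69, 0.33, 0.44, 0.38; mean = 4.79/9 = 0.53.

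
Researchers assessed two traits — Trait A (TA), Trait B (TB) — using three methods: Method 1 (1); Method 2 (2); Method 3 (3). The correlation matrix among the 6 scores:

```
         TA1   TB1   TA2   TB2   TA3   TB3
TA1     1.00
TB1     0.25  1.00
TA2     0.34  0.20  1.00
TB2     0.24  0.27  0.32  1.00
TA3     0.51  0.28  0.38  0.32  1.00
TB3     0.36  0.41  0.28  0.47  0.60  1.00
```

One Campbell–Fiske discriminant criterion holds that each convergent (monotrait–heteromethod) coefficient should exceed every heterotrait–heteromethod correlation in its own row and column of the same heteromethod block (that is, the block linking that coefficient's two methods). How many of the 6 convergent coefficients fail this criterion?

Each convergent coefficient versus the relevant comparison correlations:
TA (methods 1·2): 0.34 vs {0.24, 0.20} → pass.
TA (methods 1·3): 0.51 vs {0.36, 0.28} → pass.
TA (methods 2·3): 0.38 vs {0.28, 0.32} → pass.
TB (methods 1·2): 0.27 vs {0.20, 0.24} → pass.
TB (methods 1·3): 0.41 vs {0.28, 0.36} → pass.
TB (methods 2·3): 0.47 vs {0.32, 0.28} → pass.
0 of 6 fail.

0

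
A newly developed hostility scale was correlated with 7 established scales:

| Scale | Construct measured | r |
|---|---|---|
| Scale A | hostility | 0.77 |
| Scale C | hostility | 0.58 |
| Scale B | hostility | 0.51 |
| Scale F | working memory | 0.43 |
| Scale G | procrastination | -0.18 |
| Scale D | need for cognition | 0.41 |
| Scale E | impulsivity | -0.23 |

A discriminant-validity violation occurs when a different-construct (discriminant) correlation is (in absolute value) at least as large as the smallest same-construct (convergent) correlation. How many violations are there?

Convergent (same construct = hostility): Scale A, Scale C, Scale B.
Smallest convergent = 0.51. Discriminant |r|: 0.43, 0.18, 0.41, 0.23; count ≥ 0.51 → 0.

0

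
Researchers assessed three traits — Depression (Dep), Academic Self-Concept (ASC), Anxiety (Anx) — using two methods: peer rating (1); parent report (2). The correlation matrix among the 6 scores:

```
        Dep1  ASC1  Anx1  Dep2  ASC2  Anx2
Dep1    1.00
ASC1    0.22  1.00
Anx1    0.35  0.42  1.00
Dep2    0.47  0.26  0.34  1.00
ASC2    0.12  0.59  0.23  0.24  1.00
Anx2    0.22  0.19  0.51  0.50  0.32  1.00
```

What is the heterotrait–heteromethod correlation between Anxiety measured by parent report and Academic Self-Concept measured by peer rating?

0.19

Different traits and methods: r(Anx2, ASC1) = 0.19.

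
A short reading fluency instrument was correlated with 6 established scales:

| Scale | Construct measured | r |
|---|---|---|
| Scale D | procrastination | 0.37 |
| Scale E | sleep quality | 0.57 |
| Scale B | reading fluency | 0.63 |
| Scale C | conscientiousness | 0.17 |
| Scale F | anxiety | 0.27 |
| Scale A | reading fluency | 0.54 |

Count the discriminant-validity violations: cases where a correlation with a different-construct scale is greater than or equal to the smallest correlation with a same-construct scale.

Convergent (same construct = reading fluency): Scale B, Scale A.
Smallest convergent = 0.54. Discriminant values: 0.37, 0.57, 0.17, 0.27; count ≥ 0.54 → 1.

1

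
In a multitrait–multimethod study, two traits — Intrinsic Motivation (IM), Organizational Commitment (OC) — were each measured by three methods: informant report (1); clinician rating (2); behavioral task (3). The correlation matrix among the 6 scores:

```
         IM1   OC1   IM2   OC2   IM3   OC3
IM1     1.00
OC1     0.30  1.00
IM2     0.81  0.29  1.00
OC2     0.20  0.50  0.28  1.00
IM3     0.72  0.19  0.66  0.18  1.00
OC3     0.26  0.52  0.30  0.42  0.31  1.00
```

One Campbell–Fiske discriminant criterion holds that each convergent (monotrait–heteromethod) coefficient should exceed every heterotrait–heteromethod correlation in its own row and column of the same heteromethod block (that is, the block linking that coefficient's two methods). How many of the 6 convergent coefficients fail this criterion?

Each convergent coefficient versus the relevant comparison correlations:
IM (methods 1·2): 0.81 vs {0.20, 0.29} → pass.
IM (methods 1·3): 0.72 vs {0.26, 0.19} → pass.
IM (methods 2·3): 0.66 vs {0.30, 0.18} → pass.
OC (methods 1·2): 0.50 vs {0.29, 0.20} → pass.
OC (methods 1·3): 0.52 vs {0.19, 0.26} → pass.
OC (methods 2·3): 0.42 vs {0.18, 0.30} → pass.
0 of 6 fail.

0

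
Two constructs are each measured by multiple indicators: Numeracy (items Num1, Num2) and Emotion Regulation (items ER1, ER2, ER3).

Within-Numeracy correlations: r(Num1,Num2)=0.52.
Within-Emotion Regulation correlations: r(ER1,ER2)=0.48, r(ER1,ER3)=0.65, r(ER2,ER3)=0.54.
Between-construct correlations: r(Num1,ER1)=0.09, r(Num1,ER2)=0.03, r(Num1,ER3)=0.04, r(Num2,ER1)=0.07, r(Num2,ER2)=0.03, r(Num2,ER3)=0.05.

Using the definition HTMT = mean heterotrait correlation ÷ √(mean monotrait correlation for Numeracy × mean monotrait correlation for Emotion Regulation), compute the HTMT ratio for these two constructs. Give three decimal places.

Mean between = 0.31/6 = 0.0517.
Mean within-Num = 0.52/1 = 0.5200; mean within-ER = 1.67/3 = 0.5567.
Geometric mean = √(0.5200 × 0.5567) = 0.5380.
HTMT = 0.0517 / 0.5380 = 0.096.

0.096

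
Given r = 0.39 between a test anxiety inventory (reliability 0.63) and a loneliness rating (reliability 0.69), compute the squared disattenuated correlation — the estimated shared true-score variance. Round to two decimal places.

0.35

Disattenuated r = 0.39 / √(0.63 × 0.69) = 0.39 / 0.6593 = 0.5915.
Shared true-score variance = 0.5915² = 0.3499 ≈ 0.35.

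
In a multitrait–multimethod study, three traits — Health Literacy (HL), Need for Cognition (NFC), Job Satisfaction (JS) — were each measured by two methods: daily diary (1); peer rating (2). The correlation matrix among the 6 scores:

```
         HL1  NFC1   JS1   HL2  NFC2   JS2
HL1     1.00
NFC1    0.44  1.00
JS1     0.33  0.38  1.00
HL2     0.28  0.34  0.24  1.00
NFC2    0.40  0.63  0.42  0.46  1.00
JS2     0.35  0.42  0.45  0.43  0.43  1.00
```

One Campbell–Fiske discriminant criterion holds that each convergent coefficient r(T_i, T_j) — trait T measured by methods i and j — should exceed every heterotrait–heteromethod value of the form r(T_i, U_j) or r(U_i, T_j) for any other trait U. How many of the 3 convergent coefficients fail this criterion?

Checking each validity diagonal entry against its comparison values:
HL (methods 1·2): 0.28 vs {0.40, 0.34, 0.35, 0.24} → fail.
NFC (methods 1·2): 0.63 vs {0.34, 0.40, 0.42, 0.42} → pass.
JS (methods 1·2): 0.45 vs {0.24, 0.35, 0.42, 0.42} → pass.
1 of 3 fail.

1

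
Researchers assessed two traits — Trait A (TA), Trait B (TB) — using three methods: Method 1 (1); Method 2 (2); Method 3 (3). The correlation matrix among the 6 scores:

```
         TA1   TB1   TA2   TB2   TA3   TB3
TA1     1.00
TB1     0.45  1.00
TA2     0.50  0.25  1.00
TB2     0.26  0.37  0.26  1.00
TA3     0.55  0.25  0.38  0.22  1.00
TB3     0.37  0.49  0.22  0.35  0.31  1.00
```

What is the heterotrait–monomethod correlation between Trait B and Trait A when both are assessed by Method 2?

Different traits, same method: r(TB2, TA2) = 0.26.

0.26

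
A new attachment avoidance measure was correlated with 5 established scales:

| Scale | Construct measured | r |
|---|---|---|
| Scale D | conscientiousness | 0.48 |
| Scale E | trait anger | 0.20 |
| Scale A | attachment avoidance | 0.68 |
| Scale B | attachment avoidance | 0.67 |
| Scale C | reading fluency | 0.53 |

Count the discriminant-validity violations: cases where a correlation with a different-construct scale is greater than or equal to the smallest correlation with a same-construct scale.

Convergent (same construct = attachment avoidance): Scale A, Scale B.
Smallest convergent = 0.67. Discriminant values: 0.48, 0.20, 0.53; count ≥ 0.67 → 0.

0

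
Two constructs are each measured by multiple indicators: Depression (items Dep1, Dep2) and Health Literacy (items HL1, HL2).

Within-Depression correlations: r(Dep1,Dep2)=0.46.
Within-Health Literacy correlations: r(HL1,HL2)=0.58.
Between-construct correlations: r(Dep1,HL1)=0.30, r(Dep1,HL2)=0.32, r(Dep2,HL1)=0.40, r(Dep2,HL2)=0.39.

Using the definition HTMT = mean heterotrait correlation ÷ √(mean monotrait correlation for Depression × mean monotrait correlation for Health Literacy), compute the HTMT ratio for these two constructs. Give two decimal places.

Between-construct mean = 1.41/4 = 0.3525.
Mean within-Dep = 0.46/1 = 0.4600; mean within-HL = 0.58/1 = 0.5800.
Geometric mean = √(0.4600 × 0.5800) = 0.5165.
HTMT = 0.3525 / 0.5165 = 0.68.

0.68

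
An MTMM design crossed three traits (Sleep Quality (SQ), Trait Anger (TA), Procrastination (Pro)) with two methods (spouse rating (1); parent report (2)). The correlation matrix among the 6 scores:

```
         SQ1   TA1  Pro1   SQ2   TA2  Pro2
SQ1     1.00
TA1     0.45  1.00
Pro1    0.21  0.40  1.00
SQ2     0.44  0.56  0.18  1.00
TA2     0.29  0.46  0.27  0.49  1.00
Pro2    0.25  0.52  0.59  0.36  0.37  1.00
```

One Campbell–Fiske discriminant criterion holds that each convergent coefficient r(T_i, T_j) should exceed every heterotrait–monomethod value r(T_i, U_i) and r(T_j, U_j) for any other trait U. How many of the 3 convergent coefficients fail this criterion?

Convergent coefficients and their comparison sets:
SQ (methods 1·2): 0.44 vs {0.45, 0.49, 0.21, 0.36} → fail.
TA (methods 1·2): 0.46 vs {0.45, 0.49, 0.40, 0.37} → fail.
Pro (methods 1·2): 0.59 vs {0.21, 0.36, 0.40, 0.37} → pass.
2 of 3 fail.

2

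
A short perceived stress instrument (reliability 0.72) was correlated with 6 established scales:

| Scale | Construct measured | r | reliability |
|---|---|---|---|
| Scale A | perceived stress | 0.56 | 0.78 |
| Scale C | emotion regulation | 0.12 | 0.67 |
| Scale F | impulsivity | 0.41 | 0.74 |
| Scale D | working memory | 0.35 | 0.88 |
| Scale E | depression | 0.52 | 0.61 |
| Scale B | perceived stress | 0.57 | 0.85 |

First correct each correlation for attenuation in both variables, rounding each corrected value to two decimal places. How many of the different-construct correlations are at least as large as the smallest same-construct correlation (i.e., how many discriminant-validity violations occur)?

1

Disattenuated r (r / √(r_scale · r_new)):
  Scale A (conv): 0.56 / √(0.78·0.72) = 0.75
  Scale C (disc): 0.12 / √(0.67·0.72) = 0.17
  Scale F (disc): 0.41 / √(0.74·0.72) = 0.56
  Scale D (disc): 0.35 / √(0.88·0.72) = 0.44
  Scale E (disc): 0.52 / √(0.61·0.72) = 0.78
  Scale B (conv): 0.57 / √(0.85·0.72) = 0.73
Smallest convergent = 0.73. Discriminant values: 0.17, 0.56, 0.44, 0.78; count ≥ 0.73 → 1.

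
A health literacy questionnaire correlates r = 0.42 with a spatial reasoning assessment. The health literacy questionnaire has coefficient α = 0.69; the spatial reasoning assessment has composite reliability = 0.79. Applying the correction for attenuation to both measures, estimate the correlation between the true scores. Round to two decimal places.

0.57

r_true = r_obs / √(r_xx · r_yy) = 0.42 / √(0.69 × 0.79) = 0.42 / √0.5451 = 0.42 / 0.7383 ≈ 0.57.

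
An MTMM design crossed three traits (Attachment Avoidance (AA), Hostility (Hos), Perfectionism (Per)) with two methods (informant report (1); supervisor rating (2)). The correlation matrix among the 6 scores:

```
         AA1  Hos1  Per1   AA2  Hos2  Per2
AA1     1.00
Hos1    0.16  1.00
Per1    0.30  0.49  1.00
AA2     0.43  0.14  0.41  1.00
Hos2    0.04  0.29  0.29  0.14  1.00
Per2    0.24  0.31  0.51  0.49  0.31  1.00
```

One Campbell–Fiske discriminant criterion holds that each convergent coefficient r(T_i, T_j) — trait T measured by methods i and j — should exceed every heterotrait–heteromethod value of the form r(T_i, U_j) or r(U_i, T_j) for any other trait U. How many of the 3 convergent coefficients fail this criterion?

Checking each validity diagonal entry against its comparison values:
AA (methods 1·2): 0.43 vs {0.04, 0.14, 0.24, 0.41} → pass.
Hos (methods 1·2): 0.29 vs {0.14, 0.04, 0.31, 0.29} → fail.
Per (methods 1·2): 0.51 vs {0.41, 0.24, 0.29, 0.31} → pass.
1 of 3 fail.

1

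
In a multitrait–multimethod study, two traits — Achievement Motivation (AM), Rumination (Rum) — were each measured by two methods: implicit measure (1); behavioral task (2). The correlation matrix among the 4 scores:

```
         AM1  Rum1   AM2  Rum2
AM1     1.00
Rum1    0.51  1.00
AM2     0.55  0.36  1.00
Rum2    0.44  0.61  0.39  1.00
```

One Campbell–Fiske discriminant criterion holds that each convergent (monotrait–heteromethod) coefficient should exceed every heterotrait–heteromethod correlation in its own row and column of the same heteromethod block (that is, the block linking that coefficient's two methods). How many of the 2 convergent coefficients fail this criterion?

0

Checking each validity diagonal entry against its comparison values:
AM (methods 1·2): 0.55 vs {0.44, 0.36} → pass.
Rum (methods 1·2): 0.61 vs {0.36, 0.44} → pass.
0 of 2 fail.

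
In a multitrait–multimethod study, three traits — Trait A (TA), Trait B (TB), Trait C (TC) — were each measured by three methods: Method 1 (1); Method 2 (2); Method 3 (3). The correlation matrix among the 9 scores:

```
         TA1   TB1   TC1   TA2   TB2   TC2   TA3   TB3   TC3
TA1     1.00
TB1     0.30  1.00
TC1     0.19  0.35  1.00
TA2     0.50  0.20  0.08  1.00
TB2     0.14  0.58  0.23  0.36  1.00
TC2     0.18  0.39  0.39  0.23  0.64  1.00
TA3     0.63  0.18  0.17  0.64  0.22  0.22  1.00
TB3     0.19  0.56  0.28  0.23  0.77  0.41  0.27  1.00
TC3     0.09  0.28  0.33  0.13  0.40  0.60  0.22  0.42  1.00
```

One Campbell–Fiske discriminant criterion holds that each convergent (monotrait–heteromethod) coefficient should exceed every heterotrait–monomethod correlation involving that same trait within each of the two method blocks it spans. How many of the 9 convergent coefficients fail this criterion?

Each convergent coefficient versus the relevant comparison correlations:
TA (methods 1·2): 0.50 vs {0.30, 0.36, 0.19, 0.23} → pass.
TA (methods 1·3): 0.63 vs {0.30, 0.27, 0.19, 0.22} → pass.
TA (methods 2·3): 0.64 vs {0.36, 0.27, 0.23, 0.22} → pass.
TB (methods 1·2): 0.58 vs {0.30, 0.36, 0.35, 0.64} → fail.
TB (methods 1·3): 0.56 vs {0.30, 0.27, 0.35, 0.42} → pass.
TB (methods 2·3): 0.77 vs {0.36, 0.27, 0.64, 0.42} → pass.
TC (methods 1·2): 0.39 vs {0.19, 0.23, 0.35, 0.64} → fail.
TC (methods 1·3): 0.33 vs {0.19, 0.22, 0.35, 0.42} → fail.
TC (methods 2·3): 0.60 vs {0.23, 0.22, 0.64, 0.42} → fail.
4 of 9 fail.

4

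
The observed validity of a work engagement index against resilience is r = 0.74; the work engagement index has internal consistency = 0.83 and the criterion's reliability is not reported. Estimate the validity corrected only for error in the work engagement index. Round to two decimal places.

0.81

Single correction: r_c = r_obs / √r_xx = 0.74 / √0.83 = 0.74 / 0.9110 ≈ 0.81.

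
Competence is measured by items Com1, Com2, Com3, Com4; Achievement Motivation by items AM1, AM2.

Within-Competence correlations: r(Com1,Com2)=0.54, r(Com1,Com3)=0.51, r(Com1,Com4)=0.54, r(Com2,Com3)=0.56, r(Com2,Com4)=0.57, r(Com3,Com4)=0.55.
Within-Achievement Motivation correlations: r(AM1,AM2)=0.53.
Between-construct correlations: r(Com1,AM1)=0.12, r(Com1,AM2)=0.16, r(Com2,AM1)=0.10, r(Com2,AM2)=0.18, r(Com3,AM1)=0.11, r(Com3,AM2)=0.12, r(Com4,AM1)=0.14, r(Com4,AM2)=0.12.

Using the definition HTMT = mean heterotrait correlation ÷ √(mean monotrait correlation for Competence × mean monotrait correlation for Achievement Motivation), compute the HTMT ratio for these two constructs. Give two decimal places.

Mean heterotrait r = 1.05/8 = 0.1313.
Mean within-Com = 3.27/6 = 0.5450; mean within-AM = 0.53/1 = 0.5300.
Geometric mean = √(0.5450 × 0.5300) = 0.5374.
HTMT = 0.1313 / 0.5374 = 0.24.

0.24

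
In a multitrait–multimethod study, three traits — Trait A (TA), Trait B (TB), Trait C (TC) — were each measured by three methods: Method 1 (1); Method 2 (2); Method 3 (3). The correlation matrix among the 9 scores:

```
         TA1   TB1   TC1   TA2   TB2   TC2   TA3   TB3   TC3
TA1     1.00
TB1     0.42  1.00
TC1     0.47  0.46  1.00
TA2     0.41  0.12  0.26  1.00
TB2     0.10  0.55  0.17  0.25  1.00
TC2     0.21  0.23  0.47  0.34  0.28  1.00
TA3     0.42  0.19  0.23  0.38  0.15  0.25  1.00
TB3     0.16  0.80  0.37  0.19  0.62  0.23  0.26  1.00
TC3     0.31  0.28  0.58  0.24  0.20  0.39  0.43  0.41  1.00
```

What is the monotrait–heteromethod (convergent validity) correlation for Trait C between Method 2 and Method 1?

0.47

Same trait (TC), different methods: r(TC2, TC1) = 0.47.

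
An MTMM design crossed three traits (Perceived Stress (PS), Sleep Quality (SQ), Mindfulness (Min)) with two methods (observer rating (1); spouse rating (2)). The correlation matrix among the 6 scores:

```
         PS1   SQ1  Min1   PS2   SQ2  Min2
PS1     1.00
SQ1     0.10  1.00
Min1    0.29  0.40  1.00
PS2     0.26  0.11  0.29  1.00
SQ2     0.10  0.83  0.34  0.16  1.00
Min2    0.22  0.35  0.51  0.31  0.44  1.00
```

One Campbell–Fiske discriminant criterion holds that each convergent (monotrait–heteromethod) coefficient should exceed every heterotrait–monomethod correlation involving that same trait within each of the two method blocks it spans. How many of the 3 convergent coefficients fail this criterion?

Convergent coefficients and their comparison sets:
PS (methods 1·2): 0.26 vs {0.10, 0.16, 0.29, 0.31} → fail.
SQ (methods 1·2): 0.83 vs {0.10, 0.16, 0.40, 0.44} → pass.
Min (methods 1·2): 0.51 vs {0.29, 0.31, 0.40, 0.44} → pass.
1 of 3 fail.

1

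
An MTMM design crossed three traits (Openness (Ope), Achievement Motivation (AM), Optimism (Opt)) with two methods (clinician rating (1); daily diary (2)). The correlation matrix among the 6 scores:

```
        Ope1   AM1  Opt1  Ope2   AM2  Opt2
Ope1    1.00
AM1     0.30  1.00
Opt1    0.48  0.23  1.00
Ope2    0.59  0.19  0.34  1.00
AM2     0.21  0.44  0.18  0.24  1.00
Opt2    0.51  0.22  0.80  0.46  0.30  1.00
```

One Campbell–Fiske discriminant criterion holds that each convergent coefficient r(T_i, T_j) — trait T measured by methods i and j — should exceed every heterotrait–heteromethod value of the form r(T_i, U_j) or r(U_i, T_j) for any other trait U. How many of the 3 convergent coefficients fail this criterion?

Each convergent coefficient versus the relevant comparison correlations:
Ope (methods 1·2): 0.59 vs {0.21, 0.19, 0.51, 0.34} → pass.
AM (methods 1·2): 0.44 vs {0.19, 0.21, 0.22, 0.18} → pass.
Opt (methods 1·2): 0.80 vs {0.34, 0.51, 0.18, 0.22} → pass.
0 of 3 fail.

0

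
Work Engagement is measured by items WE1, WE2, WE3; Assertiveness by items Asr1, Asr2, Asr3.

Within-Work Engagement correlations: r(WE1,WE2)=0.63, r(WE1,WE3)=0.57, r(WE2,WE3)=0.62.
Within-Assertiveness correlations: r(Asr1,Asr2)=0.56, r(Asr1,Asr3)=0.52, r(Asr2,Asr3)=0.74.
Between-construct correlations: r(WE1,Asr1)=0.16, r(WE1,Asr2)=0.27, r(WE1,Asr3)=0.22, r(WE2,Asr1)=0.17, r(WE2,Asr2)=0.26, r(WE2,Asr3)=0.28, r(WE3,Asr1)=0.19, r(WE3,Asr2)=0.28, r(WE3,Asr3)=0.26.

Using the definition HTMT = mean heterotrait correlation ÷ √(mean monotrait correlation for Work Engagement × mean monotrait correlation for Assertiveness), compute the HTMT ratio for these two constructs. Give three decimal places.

0.383

Mean between = 2.09/9 = 0.2322.
Mean within-WE = 1.82/3 = 0.6067; mean within-Asr = 1.82/3 = 0.6067.
Geometric mean = √(0.6067 × 0.6067) = 0.6067.
HTMT = 0.2322 / 0.6067 = 0.383.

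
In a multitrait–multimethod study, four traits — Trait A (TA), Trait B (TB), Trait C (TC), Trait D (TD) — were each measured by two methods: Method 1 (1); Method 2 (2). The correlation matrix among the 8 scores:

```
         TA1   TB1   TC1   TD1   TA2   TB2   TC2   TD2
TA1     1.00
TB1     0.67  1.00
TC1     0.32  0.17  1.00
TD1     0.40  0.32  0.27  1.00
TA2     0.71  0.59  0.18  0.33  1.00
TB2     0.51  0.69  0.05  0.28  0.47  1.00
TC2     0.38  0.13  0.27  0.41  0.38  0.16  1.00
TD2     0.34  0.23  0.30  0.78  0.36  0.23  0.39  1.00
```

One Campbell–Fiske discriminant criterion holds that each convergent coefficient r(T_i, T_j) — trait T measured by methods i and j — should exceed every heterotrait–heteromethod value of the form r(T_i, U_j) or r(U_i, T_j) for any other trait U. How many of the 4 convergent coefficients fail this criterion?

Convergent coefficients and their comparison sets:
TA (methods 1·2): 0.71 vs {0.51, 0.59, 0.38, 0.18, 0.34, 0.33} → pass.
TB (methods 1·2): 0.69 vs {0.59, 0.51, 0.13, 0.05, 0.23, 0.28} → pass.
TC (methods 1·2): 0.27 vs {0.18, 0.38, 0.05, 0.13, 0.30, 0.41} → fail.
TD (methods 1·2): 0.78 vs {0.33, 0.34, 0.28, 0.23, 0.41, 0.30} → pass.
1 of 4 fail.

1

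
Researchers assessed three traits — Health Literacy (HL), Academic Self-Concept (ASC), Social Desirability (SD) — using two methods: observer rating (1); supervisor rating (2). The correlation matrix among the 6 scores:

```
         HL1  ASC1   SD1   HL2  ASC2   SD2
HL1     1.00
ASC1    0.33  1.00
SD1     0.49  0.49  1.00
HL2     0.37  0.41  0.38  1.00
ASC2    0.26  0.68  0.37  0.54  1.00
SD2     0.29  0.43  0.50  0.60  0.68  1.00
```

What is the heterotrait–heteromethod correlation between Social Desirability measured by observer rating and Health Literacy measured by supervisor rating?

0.38

Different traits and methods: r(SD1, HL2) = 0.38.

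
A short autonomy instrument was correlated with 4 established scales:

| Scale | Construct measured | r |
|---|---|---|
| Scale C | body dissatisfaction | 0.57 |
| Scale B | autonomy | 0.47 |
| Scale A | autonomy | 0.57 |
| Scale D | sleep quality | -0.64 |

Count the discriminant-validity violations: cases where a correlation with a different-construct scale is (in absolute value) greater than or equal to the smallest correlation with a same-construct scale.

2

Convergent (same construct = autonomy): Scale B, Scale A.
Smallest convergent = 0.47. Discriminant |r|: 0.57, 0.64; count ≥ 0.47 → 2.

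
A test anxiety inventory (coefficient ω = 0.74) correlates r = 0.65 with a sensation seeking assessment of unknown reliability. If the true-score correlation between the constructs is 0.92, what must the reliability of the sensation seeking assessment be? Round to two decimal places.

r_true = r_obs / √(r_xx · r_yy) ⇒ 0.92 = 0.65 / √(0.74 · r_yy).
√(0.74 · r_yy) = 0.65 / 0.92 = 0.7065; 0.74 · r_yy = 0.4991; r_yy = 0.4991 / 0.74 ≈ 0.67.

0.67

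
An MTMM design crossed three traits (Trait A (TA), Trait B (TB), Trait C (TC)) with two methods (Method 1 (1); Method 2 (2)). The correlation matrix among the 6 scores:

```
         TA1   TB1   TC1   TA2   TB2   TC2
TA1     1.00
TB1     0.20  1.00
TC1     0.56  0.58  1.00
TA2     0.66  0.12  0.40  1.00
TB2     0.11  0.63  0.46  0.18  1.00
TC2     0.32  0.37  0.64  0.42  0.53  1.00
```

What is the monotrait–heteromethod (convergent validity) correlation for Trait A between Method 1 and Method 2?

Same trait (TA), different methods: r(TA1, TA2) = 0.66.

0.66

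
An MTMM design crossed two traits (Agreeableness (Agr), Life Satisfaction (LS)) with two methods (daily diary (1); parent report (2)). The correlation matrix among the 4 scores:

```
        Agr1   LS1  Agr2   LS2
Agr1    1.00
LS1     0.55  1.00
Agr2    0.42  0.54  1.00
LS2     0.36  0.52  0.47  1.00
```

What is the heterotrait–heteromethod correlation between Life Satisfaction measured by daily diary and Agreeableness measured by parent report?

0.54

Different traits and methods: r(LS1, Agr2) = 0.54.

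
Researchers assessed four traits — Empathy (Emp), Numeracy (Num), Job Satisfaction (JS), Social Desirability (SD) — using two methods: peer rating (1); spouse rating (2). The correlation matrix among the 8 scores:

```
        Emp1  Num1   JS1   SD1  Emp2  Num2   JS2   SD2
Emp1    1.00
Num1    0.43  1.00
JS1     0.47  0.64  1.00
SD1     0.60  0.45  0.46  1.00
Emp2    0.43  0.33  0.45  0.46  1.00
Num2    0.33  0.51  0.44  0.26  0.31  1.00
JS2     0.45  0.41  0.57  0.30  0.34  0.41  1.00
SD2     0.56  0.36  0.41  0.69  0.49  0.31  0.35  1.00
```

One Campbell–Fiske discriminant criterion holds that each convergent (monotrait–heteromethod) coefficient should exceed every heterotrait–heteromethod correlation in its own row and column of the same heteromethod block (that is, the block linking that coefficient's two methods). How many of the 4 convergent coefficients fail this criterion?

1

Convergent coefficients and their comparison sets:
Emp (methods 1·2): 0.43 vs {0.33, 0.33, 0.45, 0.45, 0.56, 0.46} → fail.
Num (methods 1·2): 0.51 vs {0.33, 0.33, 0.41, 0.44, 0.36, 0.26} → pass.
JS (methods 1·2): 0.57 vs {0.45, 0.45, 0.44, 0.41, 0.41, 0.30} → pass.
SD (methods 1·2): 0.69 vs {0.46, 0.56, 0.26, 0.36, 0.30, 0.41} → pass.
1 of 4 fail.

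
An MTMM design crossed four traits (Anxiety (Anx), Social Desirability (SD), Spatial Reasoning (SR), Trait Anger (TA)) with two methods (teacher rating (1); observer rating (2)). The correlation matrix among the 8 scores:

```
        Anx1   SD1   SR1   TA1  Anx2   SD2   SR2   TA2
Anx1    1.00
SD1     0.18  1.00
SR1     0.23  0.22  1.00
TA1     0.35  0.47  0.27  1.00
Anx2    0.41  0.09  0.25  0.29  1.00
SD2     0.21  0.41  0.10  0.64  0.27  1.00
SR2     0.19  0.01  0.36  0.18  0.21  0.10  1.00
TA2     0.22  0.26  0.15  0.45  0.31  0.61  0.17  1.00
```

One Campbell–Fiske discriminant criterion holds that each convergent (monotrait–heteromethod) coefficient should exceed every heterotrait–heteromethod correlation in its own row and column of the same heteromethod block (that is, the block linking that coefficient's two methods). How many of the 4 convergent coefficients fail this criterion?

Checking each validity diagonal entry against its comparison values:
Anx (methods 1·2): 0.41 vs {0.21, 0.09, 0.19, 0.25, 0.22, 0.29} → pass.
SD (methods 1·2): 0.41 vs {0.09, 0.21, 0.01, 0.10, 0.26, 0.64} → fail.
SR (methods 1·2): 0.36 vs {0.25, 0.19, 0.10, 0.01, 0.15, 0.18} → pass.
TA (methods 1·2): 0.45 vs {0.29, 0.22, 0.64, 0.26, 0.18, 0.15} → fail.
2 of 4 fail.

2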